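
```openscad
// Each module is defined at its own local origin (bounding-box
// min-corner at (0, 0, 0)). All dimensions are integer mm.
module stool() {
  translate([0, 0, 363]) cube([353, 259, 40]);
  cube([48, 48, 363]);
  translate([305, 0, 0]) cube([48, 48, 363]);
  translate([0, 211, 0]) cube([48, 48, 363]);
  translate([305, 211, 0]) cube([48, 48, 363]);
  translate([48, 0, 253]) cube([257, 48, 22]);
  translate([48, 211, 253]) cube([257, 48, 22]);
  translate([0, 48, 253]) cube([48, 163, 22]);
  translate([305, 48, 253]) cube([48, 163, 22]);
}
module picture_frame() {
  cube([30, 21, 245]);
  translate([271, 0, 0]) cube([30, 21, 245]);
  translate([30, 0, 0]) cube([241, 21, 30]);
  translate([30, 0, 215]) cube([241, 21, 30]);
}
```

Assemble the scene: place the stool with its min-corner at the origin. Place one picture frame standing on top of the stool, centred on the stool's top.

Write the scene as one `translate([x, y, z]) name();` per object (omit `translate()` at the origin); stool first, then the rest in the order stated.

stool();
translate([26, 119, 403]) picture_frame();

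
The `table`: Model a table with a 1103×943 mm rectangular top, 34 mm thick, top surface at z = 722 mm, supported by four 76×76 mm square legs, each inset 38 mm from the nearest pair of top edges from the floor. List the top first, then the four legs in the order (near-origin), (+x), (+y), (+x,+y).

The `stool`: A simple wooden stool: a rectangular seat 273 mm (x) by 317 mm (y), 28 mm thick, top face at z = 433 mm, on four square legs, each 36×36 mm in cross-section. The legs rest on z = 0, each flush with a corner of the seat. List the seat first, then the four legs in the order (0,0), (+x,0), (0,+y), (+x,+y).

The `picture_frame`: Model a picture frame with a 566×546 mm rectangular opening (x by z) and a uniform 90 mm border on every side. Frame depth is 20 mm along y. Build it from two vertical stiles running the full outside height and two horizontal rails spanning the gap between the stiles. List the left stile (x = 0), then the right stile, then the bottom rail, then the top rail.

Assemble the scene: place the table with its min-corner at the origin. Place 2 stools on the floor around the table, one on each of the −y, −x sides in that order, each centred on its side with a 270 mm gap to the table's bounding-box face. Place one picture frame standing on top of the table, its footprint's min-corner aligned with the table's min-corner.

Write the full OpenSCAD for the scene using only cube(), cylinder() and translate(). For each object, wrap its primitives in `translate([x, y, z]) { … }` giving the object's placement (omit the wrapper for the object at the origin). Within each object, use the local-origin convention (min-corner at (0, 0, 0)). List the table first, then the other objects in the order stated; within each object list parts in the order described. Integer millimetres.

translate([0, 0, 688]) cube([1103, 943, 34]);
translate([38, 38, 0]) cube([76, 76, 688]);
translate([989, 38, 0]) cube([76, 76, 688]);
translate([38, 829, 0]) cube([76, 76, 688]);
translate([989, 829, 0]) cube([76, 76, 688]);
translate([415, -587, 0]) {
  translate([0, 0, 405]) cube([273, 317, 28]);
  cube([36, 36, 405]);
  translate([237, 0, 0]) cube([36, 36, 405]);
  translate([0, 281, 0]) cube([36, 36, 405]);
  translate([237, 281, 0]) cube([36, 36, 405]);
}
translate([-543, 313, 0]) {
  translate([0, 0, 405]) cube([273, 317, 28]);
  cube([36, 36, 405]);
  translate([237, 0, 0]) cube([36, 36, 405]);
  translate([0, 281, 0]) cube([36, 36, 405]);
  translate([237, 281, 0]) cube([36, 36, 405]);
}
translate([0, 0, 722]) {
  cube([90, 20, 726]);
  translate([656, 0, 0]) cube([90, 20, 726]);
  translate([90, 0, 0]) cube([566, 20, 90]);
  translate([90, 0, 636]) cube([566, 20, 90]);
}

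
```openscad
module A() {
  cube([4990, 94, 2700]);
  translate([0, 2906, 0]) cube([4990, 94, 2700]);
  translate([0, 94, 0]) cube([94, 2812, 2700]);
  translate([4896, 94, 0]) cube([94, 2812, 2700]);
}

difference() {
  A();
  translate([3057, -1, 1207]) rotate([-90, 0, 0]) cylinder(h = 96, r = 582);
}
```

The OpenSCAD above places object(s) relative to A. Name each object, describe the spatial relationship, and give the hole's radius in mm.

The subtracted cylinder has r = 582 mm.

A is a house frame. The house frame has a circular hole through its front wall. The hole's radius is 582 mm.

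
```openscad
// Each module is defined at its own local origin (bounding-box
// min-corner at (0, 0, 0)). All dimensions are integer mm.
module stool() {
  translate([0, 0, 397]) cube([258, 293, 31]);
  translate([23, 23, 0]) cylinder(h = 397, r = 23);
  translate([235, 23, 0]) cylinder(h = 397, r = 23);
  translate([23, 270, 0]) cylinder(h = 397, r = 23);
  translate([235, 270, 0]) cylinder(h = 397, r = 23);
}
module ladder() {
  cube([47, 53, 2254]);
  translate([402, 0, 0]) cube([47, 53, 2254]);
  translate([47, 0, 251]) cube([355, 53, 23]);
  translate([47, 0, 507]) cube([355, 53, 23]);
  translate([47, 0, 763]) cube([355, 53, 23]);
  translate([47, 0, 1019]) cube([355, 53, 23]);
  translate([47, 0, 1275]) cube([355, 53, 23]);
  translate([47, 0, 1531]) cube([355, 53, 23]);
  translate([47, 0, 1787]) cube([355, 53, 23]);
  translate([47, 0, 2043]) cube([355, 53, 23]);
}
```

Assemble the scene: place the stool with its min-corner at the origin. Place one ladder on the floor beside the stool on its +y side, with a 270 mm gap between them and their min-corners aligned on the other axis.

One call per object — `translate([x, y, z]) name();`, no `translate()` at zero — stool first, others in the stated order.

stool();
translate([0, 563, 0]) ladder();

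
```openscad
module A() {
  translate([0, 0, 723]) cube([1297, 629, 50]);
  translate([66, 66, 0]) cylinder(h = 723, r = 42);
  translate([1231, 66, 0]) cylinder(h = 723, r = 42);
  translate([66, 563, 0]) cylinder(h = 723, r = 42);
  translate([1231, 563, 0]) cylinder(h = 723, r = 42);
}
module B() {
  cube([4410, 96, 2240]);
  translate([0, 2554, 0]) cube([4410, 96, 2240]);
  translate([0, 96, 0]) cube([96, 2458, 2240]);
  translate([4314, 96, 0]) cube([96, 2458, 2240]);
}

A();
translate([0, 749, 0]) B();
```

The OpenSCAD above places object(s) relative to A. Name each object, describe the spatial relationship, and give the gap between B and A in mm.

The house frame's nearest face is 120 mm from the table's +y face.

A is a table. B is a house frame. The house frame is on the floor beside the table on its +y side. The gap between the house frame and the table is 120 mm.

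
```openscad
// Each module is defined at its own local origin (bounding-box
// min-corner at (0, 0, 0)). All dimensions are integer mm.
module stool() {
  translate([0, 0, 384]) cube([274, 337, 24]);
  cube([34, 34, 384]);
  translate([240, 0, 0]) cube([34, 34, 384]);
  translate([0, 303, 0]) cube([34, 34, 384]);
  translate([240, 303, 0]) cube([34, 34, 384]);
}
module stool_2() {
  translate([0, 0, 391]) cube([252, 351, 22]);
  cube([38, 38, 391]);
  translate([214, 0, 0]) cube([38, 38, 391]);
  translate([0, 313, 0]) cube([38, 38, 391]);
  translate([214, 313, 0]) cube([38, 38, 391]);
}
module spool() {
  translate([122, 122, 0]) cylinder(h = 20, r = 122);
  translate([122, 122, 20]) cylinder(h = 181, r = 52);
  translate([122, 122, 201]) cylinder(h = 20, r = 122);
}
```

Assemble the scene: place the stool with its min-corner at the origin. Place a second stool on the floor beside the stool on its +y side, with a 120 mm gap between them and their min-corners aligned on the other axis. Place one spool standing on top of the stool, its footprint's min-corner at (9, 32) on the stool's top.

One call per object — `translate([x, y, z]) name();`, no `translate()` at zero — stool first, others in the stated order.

stool();
translate([0, 457, 0]) stool_2();
translate([9, 32, 408]) spool();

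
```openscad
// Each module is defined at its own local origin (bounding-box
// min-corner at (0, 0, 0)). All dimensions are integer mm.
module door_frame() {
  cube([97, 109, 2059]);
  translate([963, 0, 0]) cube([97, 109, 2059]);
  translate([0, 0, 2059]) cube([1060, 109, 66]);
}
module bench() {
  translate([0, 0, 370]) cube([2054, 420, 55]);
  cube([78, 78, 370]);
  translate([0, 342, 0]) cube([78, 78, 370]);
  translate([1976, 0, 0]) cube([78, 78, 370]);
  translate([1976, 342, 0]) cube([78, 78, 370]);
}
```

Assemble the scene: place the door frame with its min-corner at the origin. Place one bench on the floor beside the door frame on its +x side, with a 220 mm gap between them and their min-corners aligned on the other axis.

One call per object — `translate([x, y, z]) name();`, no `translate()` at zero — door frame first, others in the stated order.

door_frame();
translate([1280, 0, 0]) bench();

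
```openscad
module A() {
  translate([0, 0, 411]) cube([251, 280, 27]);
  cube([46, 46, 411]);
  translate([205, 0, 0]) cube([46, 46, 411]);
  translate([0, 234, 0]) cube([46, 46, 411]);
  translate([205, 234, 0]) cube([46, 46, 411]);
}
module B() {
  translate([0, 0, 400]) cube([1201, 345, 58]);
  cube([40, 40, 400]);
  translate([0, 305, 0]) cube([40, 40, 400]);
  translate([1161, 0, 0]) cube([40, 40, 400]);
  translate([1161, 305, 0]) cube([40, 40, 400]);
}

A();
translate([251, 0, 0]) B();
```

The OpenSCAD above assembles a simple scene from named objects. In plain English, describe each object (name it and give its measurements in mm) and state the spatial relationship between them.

A is a four-legged stool. The seat is a 251×280×27 mm slab whose top surface is at z = 438 mm; four square legs, each 46×46 mm in cross-section, run from the floor (z = 0) to the underside of the seat, each flush with a corner of the seat.

B is a long wooden bench with a 1201 mm (x) × 345 mm (y) seat, 58 mm thick, its top surface 458 mm above the floor. Four 40 mm square legs at the seat corners, flush with the edges, run from z = 0 to the seat underside.

The bench is against the stool's +x side, with their −y faces flush.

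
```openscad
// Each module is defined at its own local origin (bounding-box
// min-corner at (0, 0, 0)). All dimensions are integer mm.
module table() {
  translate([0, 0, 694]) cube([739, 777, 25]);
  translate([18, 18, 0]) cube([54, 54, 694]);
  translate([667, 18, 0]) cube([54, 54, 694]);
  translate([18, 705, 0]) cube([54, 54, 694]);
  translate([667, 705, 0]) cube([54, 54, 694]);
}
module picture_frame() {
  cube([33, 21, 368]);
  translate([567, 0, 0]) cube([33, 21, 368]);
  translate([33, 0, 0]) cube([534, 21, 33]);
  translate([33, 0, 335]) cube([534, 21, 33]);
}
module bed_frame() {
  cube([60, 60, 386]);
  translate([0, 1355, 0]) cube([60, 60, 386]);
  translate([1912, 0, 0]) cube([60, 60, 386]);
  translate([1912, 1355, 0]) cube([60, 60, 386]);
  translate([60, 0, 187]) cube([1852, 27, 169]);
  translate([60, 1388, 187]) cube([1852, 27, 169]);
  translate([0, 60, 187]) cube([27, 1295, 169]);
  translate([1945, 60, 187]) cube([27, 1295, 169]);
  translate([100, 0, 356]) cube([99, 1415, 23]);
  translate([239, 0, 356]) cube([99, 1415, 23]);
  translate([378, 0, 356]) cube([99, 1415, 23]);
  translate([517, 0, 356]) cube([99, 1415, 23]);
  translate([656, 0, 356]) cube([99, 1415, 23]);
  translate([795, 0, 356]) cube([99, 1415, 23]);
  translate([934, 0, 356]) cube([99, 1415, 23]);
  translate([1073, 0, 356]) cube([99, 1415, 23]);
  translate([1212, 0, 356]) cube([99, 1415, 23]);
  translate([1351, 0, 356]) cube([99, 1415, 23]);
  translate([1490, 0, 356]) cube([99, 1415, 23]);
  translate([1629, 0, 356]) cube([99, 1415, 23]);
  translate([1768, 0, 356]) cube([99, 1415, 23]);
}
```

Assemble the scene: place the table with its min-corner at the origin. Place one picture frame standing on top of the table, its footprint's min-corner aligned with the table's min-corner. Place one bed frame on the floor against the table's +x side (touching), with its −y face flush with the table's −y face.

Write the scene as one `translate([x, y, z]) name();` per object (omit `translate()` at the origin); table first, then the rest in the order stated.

table();
translate([0, 0, 719]) picture_frame();
translate([739, 0, 0]) bed_frame();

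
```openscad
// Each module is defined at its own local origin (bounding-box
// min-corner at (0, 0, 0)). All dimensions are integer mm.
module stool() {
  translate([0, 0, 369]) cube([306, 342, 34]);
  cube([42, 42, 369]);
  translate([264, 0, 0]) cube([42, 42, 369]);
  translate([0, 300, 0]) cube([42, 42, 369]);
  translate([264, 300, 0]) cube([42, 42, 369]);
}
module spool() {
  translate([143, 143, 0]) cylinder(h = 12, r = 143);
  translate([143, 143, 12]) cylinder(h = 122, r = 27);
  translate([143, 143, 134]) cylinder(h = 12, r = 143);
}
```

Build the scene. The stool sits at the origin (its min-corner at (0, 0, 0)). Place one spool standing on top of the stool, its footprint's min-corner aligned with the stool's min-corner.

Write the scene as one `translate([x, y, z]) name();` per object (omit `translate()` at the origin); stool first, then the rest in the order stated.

stool();
translate([0, 0, 403]) spool();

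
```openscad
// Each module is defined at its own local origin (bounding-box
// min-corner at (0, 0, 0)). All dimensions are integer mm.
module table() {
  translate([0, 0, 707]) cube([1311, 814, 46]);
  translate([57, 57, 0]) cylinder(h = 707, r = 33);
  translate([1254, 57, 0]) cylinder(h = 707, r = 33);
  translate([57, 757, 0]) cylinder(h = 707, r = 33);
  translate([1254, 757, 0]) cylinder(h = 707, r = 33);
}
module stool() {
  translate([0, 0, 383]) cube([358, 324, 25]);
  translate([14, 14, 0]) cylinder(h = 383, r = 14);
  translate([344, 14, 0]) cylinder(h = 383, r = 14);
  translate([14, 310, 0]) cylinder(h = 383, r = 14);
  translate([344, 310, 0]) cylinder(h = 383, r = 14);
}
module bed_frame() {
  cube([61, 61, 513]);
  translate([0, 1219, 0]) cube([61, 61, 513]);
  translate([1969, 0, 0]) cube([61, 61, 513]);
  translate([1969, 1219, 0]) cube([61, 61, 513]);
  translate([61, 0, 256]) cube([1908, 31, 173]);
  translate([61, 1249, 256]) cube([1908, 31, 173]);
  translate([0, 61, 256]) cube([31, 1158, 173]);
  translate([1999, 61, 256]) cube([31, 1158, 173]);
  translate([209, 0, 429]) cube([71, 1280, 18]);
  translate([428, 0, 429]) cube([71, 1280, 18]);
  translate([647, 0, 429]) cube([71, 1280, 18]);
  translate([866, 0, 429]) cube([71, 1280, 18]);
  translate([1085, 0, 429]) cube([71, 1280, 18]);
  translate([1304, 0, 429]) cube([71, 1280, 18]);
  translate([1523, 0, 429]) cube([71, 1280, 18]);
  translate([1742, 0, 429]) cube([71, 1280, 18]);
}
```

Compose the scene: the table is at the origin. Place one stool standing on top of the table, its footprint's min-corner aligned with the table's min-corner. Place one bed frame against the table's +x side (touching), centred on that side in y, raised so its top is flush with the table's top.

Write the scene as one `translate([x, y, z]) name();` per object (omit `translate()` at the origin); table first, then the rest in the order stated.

table();
translate([0, 0, 753]) stool();
translate([1311, -233, 240]) bed_frame();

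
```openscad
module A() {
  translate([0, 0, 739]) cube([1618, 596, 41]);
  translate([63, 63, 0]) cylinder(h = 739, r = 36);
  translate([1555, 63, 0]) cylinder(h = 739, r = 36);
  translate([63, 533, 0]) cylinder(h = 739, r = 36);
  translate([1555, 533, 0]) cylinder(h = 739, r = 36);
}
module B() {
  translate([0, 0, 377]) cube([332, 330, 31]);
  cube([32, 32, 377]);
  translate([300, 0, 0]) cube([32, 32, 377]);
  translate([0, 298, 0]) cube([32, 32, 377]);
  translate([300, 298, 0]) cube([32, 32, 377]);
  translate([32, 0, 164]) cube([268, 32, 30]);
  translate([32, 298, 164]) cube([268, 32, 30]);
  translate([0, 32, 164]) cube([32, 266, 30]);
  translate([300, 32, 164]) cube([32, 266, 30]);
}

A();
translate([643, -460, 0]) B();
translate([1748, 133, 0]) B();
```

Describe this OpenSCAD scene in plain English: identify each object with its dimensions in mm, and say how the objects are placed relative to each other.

A is a table with a 1618×596 mm rectangular top, 41 mm thick, top surface at z = 780 mm, supported by four round legs of 72 mm diameter, each leg's bounding box inset 27 mm from the nearest pair of top edges, running from the floor.

B is a four-legged stool. The seat is 332×330 mm, 31 mm thick, top at z = 408 mm. It stands on four square legs, each 32×32 mm in cross-section, from z = 0 to the seat underside, each flush with a corner of the seat. Four stretchers, 32 mm wide and 30 mm tall, connect adjacent legs with their undersides at z = 164 mm, each running between the inner faces of the legs it joins and aligned with the legs' outer faces on the other axis.

Two stools sit around the table at the −y, +x sides.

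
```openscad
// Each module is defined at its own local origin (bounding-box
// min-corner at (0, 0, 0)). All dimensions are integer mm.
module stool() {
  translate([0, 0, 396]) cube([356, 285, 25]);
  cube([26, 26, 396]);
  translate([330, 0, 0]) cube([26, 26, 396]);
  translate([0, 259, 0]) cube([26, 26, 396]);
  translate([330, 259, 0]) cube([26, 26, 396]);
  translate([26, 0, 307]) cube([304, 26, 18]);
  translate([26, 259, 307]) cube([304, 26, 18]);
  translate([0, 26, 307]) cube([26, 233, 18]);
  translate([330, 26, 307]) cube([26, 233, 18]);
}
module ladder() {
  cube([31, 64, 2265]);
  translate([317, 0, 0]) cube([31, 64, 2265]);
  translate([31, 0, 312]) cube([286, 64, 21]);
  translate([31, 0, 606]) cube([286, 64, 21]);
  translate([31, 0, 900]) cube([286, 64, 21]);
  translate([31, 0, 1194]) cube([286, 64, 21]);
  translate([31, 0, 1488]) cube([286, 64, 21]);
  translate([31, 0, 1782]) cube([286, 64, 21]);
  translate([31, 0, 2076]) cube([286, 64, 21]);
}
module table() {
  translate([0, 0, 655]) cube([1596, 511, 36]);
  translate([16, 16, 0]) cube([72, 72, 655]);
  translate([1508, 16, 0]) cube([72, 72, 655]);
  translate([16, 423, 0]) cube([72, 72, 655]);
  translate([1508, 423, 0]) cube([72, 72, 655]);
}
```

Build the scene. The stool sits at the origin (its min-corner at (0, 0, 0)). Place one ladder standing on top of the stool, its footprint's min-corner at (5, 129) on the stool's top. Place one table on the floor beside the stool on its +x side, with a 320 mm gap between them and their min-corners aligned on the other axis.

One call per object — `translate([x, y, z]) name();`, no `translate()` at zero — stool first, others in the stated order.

stool();
translate([5, 129, 421]) ladder();
translate([676, 0, 0]) table();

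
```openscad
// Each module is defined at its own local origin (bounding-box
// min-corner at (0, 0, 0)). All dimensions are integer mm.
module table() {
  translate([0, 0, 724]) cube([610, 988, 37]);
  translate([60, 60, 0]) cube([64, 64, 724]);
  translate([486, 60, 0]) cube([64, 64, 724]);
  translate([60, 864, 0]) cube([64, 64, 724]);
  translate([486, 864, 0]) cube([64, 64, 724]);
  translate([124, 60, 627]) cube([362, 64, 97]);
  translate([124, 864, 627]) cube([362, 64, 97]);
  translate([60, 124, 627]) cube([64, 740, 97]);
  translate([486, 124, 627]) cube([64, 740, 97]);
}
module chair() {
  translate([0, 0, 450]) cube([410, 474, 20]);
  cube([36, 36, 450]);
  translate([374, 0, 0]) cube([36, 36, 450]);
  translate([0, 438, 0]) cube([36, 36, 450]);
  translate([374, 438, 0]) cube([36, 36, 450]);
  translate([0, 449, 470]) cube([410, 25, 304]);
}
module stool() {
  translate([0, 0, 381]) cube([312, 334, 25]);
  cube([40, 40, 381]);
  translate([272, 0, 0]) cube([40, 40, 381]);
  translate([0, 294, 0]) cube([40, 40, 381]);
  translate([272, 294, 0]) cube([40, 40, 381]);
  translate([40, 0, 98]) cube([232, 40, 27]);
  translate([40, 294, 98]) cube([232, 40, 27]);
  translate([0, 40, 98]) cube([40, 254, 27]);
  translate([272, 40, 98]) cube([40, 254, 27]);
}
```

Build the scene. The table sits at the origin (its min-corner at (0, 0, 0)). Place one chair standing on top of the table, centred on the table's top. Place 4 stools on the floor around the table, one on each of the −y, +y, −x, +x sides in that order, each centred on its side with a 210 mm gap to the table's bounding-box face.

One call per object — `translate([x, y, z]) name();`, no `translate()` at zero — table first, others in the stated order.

table();
translate([100, 257, 761]) chair();
translate([149, -544, 0]) stool();
translate([149, 1198, 0]) stool();
translate([-522, 327, 0]) stool();
translate([820, 327, 0]) stool();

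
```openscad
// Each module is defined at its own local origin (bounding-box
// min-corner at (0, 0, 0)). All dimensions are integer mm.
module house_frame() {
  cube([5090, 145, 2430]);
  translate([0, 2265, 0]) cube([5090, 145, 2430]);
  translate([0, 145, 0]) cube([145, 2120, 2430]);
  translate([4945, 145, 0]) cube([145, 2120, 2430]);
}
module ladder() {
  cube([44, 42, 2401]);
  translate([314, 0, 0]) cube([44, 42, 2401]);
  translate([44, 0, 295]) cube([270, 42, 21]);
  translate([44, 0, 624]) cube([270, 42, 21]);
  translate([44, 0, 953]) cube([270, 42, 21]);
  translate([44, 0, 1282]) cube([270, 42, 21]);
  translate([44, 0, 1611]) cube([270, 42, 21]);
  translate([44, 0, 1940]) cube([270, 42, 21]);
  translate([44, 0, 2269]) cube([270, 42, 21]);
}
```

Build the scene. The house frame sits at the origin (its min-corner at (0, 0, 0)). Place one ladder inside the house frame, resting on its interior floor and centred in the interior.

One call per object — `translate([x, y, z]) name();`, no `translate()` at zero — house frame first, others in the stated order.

house_frame();
translate([2366, 1184, 0]) ladder();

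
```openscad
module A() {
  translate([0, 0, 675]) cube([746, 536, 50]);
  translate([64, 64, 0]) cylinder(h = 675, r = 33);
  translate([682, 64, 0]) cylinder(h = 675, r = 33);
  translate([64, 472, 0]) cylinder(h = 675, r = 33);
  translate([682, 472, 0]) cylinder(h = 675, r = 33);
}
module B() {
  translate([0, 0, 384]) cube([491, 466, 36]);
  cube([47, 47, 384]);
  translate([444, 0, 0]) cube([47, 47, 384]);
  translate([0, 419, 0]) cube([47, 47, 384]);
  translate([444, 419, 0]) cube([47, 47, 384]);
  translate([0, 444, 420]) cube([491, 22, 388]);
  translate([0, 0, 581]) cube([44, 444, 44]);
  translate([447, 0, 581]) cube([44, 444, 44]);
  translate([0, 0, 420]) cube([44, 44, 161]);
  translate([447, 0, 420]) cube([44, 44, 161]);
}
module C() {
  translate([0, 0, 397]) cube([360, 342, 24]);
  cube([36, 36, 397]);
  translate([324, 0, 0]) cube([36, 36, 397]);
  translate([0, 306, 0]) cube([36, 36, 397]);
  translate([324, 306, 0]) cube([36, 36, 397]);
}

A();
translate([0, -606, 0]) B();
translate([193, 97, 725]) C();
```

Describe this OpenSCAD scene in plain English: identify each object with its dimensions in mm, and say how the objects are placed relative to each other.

A is a table: top 746 mm (x) × 536 mm (y), 50 mm thick, upper face at z = 725 mm, on four round legs of 66 mm diameter, each leg's bounding box inset 31 mm from the nearest pair of top edges, running from z = 0 to the bottom of the top.

B is a chair: 491×466 mm seat, 36 mm thick, top at z = 420 mm, on four 47 mm square corner legs flush with the seat edges. A 22 mm thick backrest slab spans the full seat width, extending 388 mm above the seat top, its back face flush with the seat's +y edge. Two armrests of 44×44 mm section run along each side from the seat's front edge to the front of the backrest, top faces 205 mm above the seat top and outer faces flush with the seat's x-edges; a 44×44 mm post under the front of each armrest stands on the seat at the front corner.

C is a simple wooden stool: a rectangular seat 360 mm (x) by 342 mm (y), 24 mm thick, top face at z = 421 mm, on four square legs, each 36×36 mm in cross-section. The legs rest on z = 0, each flush with a corner of the seat.

The chair is on the floor beside the table on its −y side. The stool is on top of the table, centred.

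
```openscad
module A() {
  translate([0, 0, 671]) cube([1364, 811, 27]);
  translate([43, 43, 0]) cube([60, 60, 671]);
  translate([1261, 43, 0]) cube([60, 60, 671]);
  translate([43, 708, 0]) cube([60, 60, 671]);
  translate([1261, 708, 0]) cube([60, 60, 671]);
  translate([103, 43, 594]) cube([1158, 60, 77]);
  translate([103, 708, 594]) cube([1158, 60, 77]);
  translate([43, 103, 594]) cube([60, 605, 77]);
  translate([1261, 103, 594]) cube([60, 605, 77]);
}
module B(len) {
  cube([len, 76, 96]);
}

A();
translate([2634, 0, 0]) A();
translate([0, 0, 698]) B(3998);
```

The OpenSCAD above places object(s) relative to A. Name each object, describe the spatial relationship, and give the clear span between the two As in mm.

A is a table. B is a beam. A beam spans the tops of two tables. The clear span between the two tables is 1270 mm.

Second table starts at x = 2634; first ends at x = 1364; clear span = 2634 − 1364 = 1270 mm.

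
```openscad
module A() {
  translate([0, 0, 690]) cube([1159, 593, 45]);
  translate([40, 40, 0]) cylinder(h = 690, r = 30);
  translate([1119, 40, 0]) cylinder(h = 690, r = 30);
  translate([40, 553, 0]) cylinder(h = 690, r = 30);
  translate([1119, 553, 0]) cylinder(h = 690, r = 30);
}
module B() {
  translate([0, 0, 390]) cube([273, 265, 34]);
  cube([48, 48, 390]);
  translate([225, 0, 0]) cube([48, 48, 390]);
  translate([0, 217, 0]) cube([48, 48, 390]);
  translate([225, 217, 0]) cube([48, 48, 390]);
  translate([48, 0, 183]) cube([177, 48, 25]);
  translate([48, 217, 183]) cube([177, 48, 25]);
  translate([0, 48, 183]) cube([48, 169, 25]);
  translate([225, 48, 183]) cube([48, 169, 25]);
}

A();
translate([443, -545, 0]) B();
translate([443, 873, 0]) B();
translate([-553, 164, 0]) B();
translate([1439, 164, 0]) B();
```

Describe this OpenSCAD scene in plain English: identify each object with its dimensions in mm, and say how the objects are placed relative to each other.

A is a table with a 1159×593 mm rectangular top, 45 mm thick, top surface at z = 735 mm, supported by four round legs of 60 mm diameter, each leg's bounding box inset 10 mm from the nearest pair of top edges, running from the floor.

B is a four-legged stool. The seat is a 273×265×34 mm slab whose top surface is at z = 424 mm; four square legs, each 48×48 mm in cross-section, run from the floor (z = 0) to the underside of the seat, each flush with a corner of the seat. Four stretchers, 48 mm wide and 25 mm tall, connect adjacent legs with their undersides at z = 183 mm, each running between the inner faces of the legs it joins and aligned with the legs' outer faces on the other axis.

Four stools sit around the table at the −y, +y, −x, +x sides.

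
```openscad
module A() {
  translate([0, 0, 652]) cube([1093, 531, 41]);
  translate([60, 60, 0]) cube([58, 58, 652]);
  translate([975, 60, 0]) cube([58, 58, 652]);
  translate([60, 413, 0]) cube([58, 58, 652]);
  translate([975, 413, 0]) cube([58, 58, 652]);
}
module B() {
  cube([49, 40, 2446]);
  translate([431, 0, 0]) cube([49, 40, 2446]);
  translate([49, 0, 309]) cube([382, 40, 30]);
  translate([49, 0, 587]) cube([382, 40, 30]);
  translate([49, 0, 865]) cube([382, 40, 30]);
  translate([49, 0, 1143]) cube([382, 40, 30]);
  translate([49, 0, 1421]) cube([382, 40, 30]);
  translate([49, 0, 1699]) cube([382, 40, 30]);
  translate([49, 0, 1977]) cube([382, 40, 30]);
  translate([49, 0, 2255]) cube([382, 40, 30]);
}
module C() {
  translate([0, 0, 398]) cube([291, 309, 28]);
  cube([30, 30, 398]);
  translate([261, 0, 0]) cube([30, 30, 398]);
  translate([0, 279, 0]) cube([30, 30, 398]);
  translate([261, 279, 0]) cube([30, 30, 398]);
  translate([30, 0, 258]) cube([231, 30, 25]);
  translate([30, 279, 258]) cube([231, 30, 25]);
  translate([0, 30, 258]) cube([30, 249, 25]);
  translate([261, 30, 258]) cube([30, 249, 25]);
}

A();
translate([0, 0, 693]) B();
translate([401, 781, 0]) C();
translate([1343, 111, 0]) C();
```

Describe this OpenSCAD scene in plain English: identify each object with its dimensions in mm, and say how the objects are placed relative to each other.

A is a table with a 1093×531 mm rectangular top, 41 mm thick, top surface at z = 693 mm, supported by four 58×58 mm square legs, each inset 60 mm from the nearest pair of top edges, running from the floor.

B is a straight ladder. Two 49×40 mm vertical rails, 2446 mm tall, stand 480 mm apart (outside-to-outside) with their front faces coplanar on the −y side. 8 rungs, each 40 mm deep and 30 mm tall, span between the inner faces of the rails, front faces flush with the rails. The lowest rung's underside is at z = 309 mm and rungs are spaced 278 mm apart (underside to underside).

C is a four-legged stool. The seat is 291×309 mm, 28 mm thick, top at z = 426 mm. It stands on four square legs, each 30×30 mm in cross-section, from z = 0 to the seat underside, each flush with a corner of the seat. Four stretchers, 30 mm wide and 25 mm tall, connect adjacent legs with their undersides at z = 258 mm, each running between the inner faces of the legs it joins and aligned with the legs' outer faces on the other axis.

The ladder is on top of the table. Two stools sit around the table at the +y, +x sides.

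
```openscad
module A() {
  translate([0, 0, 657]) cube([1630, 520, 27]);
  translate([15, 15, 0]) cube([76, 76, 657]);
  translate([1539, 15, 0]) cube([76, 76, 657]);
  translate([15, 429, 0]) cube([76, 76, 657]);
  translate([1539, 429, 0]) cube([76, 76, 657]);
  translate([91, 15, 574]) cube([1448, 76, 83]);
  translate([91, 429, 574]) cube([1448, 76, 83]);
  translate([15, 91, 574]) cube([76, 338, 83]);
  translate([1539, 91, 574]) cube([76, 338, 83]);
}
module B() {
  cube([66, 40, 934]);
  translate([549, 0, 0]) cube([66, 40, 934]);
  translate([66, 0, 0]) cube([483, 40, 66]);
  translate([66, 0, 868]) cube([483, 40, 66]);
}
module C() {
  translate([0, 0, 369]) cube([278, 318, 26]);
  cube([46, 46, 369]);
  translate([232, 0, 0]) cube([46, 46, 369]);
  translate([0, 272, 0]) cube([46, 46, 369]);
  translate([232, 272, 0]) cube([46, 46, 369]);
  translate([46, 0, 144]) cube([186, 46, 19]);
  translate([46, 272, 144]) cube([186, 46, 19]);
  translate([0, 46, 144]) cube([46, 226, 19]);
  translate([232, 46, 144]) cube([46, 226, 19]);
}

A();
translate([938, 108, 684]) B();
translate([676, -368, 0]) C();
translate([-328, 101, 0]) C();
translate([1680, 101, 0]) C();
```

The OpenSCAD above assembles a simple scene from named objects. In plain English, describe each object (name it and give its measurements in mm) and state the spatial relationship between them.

A is a rectangular dining table. The top is 1630×520×27 mm with its upper surface at z = 684 mm. It stands on four 76×76 mm square legs, each inset 15 mm from the nearest pair of top edges, running from the floor to the underside of the top. Four apron rails, 76 mm thick and 83 mm tall, run between adjacent legs with their top edges flush with the underside of the top and their outer faces flush with the legs' outer faces.

B is a picture frame with a 483×802 mm rectangular opening (x by z) and a uniform 66 mm border on every side. Frame depth is 40 mm along y. It is built from two vertical stiles running the full outside height and two horizontal rails spanning the gap between the stiles.

C is a four-legged stool. The seat is 278×318 mm, 26 mm thick, top at z = 395 mm. It stands on four square legs, each 46×46 mm in cross-section, from z = 0 to the seat underside, each flush with a corner of the seat. Four stretchers, 46 mm wide and 19 mm tall, connect adjacent legs with their undersides at z = 144 mm, each running between the inner faces of the legs it joins and aligned with the legs' outer faces on the other axis.

The picture frame is on top of the table. Three stools sit around the table at the −y, −x, +x sides.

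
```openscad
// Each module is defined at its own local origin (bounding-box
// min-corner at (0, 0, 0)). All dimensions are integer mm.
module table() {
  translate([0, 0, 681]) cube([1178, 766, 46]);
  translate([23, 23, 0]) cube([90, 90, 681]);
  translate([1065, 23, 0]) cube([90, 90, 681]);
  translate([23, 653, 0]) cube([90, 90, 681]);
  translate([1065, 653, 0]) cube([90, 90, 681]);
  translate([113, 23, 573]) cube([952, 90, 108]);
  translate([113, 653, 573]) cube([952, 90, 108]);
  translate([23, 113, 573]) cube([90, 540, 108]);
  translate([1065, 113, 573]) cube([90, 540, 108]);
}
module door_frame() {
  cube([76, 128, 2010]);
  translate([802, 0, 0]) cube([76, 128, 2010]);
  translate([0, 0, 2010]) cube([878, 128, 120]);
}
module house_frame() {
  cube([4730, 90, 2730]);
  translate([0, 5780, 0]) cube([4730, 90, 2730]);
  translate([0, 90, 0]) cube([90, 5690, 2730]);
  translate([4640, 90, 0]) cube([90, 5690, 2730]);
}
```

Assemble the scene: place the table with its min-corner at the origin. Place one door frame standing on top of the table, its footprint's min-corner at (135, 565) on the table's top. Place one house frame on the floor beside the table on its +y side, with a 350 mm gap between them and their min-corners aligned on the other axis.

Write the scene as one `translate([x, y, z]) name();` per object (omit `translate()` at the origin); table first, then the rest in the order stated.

table();
translate([135, 565, 727]) door_frame();
translate([0, 1116, 0]) house_frame();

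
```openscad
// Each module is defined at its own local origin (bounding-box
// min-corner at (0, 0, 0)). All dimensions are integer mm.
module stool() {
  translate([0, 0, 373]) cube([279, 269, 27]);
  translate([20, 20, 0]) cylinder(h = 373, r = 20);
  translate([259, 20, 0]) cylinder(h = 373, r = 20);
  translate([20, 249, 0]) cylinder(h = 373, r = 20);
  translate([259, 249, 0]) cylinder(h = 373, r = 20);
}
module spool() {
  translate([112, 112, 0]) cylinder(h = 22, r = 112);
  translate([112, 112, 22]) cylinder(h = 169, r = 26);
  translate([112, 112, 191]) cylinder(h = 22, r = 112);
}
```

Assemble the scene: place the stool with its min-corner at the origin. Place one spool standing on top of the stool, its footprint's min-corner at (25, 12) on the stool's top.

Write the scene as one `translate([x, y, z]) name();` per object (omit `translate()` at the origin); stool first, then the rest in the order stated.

stool();
translate([25, 12, 400]) spool();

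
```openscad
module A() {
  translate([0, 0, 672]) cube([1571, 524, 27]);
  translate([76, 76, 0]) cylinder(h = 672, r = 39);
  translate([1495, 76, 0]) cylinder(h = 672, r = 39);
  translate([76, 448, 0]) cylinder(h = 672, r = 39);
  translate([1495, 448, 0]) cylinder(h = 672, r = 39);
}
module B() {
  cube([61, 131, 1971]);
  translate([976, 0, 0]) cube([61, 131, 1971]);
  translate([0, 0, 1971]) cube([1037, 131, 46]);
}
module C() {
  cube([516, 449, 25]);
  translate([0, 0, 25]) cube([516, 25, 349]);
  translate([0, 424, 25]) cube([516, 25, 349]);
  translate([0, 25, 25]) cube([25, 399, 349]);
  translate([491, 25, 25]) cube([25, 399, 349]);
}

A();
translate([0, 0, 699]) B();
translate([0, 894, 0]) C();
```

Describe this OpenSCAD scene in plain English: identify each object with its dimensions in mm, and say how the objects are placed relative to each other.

A is a rectangular dining table. The top is 1571×524×27 mm with its upper surface at z = 699 mm. It stands on four round legs of 78 mm diameter, each leg's bounding box inset 37 mm from the nearest pair of top edges, running from the floor to the underside of the top.

B is a rectangular door frame: two vertical jambs of 61×131 mm section, 1971 mm tall, with a clear opening 915 mm wide between their inner faces. A header 46 mm tall and 131 mm deep lies on top of the jambs and spans the full outside width.

C is an open-topped rectangular box: outside dimensions 516×449×374 mm, with a uniform wall and base thickness of 25 mm. The base is a full 516×449 slab on the floor; four walls sit on top of the base. The front and back walls (the −y and +y sides) span the full width; the two side walls fit between them.

The door frame is on top of the table. The open box is on the floor beside the table on its +y side.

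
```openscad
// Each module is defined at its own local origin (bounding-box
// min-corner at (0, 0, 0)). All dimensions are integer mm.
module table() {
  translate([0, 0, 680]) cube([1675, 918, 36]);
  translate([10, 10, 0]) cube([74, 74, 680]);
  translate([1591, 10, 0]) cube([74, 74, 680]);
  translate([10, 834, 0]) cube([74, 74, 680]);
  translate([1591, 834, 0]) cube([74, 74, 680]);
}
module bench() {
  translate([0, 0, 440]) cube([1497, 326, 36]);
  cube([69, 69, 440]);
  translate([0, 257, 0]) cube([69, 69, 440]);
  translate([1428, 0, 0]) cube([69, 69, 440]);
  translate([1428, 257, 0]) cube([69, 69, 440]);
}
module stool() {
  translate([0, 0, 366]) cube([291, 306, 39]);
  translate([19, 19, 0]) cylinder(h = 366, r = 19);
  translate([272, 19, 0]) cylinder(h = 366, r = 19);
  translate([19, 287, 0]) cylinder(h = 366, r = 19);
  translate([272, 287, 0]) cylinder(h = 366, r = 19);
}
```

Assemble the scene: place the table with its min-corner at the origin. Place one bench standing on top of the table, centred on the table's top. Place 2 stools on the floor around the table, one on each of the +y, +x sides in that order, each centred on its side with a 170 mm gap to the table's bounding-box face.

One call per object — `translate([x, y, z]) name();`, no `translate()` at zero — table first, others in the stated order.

table();
translate([89, 296, 716]) bench();
translate([692, 1088, 0]) stool();
translate([1845, 306, 0]) stool();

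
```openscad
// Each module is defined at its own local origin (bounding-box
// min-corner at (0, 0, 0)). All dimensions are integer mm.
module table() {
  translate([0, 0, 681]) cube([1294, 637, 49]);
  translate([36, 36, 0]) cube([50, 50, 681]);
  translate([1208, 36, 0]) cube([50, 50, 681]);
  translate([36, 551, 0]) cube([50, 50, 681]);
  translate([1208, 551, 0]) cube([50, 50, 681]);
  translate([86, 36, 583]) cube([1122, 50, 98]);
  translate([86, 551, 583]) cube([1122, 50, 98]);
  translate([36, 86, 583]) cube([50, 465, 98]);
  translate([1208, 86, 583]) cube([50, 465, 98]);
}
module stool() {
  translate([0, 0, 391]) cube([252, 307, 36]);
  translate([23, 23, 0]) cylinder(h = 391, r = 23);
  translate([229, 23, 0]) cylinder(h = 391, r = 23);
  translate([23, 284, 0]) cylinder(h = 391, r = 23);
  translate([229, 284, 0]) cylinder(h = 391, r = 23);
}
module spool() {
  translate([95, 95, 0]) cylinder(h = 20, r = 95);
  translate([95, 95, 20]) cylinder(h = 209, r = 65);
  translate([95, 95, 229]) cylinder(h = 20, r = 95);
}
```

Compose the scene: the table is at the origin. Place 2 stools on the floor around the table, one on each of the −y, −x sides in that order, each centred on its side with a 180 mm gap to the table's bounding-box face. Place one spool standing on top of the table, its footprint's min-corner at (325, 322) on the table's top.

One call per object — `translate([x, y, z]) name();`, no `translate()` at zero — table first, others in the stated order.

table();
translate([521, -487, 0]) stool();
translate([-432, 165, 0]) stool();
translate([325, 322, 730]) spool();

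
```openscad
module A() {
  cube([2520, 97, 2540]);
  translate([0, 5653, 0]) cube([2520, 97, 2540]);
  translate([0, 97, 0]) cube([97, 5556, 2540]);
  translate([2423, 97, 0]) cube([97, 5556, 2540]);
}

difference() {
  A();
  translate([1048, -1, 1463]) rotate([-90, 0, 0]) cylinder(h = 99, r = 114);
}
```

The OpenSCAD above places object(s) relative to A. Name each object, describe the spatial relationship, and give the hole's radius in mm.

A is a house frame. The house frame has a circular hole through its front wall. The hole's radius is 114 mm.

The subtracted cylinder has r = 114 mm.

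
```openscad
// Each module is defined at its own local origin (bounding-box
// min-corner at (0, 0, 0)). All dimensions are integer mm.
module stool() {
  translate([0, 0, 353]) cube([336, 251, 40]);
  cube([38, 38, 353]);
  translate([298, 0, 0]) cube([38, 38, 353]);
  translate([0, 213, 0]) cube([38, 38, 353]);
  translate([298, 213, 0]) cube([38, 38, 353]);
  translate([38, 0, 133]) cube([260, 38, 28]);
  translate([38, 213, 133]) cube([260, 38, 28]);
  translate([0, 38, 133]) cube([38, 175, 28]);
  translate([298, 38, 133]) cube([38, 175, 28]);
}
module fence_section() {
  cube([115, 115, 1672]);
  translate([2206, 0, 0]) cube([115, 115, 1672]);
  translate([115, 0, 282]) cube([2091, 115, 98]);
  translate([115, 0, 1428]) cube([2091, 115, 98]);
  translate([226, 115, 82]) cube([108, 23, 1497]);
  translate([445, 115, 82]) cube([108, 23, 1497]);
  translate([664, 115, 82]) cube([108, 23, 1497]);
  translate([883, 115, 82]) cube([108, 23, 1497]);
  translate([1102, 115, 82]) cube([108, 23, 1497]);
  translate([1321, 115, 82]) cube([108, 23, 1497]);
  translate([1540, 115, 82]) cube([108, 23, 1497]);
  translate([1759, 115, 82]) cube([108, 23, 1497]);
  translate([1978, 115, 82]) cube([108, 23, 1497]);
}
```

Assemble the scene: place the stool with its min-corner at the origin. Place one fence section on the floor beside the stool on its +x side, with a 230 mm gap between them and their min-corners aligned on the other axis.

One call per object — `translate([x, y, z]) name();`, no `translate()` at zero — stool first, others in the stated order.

stool();
translate([566, 0, 0]) fence_section();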